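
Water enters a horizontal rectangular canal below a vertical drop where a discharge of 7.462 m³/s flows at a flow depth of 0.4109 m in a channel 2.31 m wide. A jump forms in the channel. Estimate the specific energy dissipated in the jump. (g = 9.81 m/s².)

q = Q/b = 7.462/2.31 = 3.230 m²/s; V₁ = q/y₁ = 7.862 m/s. Fr₁ = V₁/√(g·y₁) = 3.916.
Conjugate-depth relation: y₂/y₁ = ½[√(1 + 8Fr₁²) − 1] = ½[√123.66 − 1] = 5.060.
y₂ = 5.060 × 0.4109 = 2.079 m.
V₂ = q/y₂ = 3.230/2.079 = 1.554 m/s. E₁ = y₁ + V₁²/2g = 3.561 m; E₂ = y₂ + V₂²/2g = 2.202 m. ΔE = E₁ − E₂ = 1.359 m.

ΔE = 1.359 m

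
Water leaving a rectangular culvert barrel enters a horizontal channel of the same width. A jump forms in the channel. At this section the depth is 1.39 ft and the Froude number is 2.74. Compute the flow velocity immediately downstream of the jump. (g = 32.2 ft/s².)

Fr₁ = 2.74 (given).
Bélanger equation: y₂/y₁ = ½[√(1 + 8Fr₁²) − 1] = ½[√61.06 − 1] = 3.41.
y₂ = 3.41 × 1.39 = 4.74 ft.
V₁ = Fr₁·√(g·y₁) = 2.74×√(32.2×1.39) = 18.3 ft/s; q = V₁·y₁ = 25.5 ft²/s.
V₂ = q/y₂ = 25.5/4.74 = 5.38 ft/s.

V₂ = 5.38 ft/s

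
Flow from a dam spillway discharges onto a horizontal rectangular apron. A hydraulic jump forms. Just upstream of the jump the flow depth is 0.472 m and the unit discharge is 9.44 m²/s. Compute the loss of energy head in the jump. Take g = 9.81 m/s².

ΔE = 14.8 m

V₁ = q/y₁ = 9.44/0.472 = 20.0 m/s. Fr₁ = V₁/√(g·y₁) = 20.0/√(9.81×0.472) = 9.29.
Conjugate-depth relation: y₂/y₁ = ½[√(1 + 8Fr₁²) − 1] = ½[√692.1 − 1] = 12.7.
y₂ = 12.7 × 0.472 = 5.97 m.
V₂ = q/y₂ = 9.44/5.97 = 1.58 m/s. E₁ = y₁ + V₁²/2g = 20.9 m; E₂ = y₂ + V₂²/2g = 6.10 m. ΔE = E₁ − E₂ = 14.8 m.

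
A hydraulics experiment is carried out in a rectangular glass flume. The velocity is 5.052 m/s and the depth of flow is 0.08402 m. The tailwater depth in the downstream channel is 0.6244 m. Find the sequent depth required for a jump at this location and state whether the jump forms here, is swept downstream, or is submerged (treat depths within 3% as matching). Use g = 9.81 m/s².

Fr₁ = V₁/√(g·y₁) = 5.052/√(9.81×0.08402) = 5.565.
Sequent-depth ratio: y₂/y₁ = ½[√(1 + 8Fr₁²) − 1] = ½[√248.72 − 1] = 7.385.
y₂ = 7.385 × 0.08402 = 0.6205 m.
Tailwater y_tw = 0.6244 m: y_tw ≈ y₂, so the jump forms here.

y₂ = 0.6205 m; the jump forms here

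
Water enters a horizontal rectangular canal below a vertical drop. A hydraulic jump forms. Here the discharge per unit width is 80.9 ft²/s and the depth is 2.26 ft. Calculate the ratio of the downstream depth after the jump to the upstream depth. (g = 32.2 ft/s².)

V₁ = q/y₁ = 80.9/2.26 = 35.8 ft/s. Fr₁ = V₁/√(g·y₁) = 35.8/√(32.2×2.26) = 4.20.
From the momentum equation for a rectangular channel, y₂/y₁ = ½[√(1 + 8Fr₁²) − 1] = ½[√141.9 − 1] = 5.46.

y₂/y₁ = 5.46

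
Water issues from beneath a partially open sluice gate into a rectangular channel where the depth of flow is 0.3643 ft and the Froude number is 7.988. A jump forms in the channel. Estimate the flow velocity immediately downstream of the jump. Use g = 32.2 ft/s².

V₂ = 2.531 ft/s

Fr₁ = 7.988 (given).
Sequent-depth ratio: y₂/y₁ = ½[√(1 + 8Fr₁²) − 1] = ½[√511.47 − 1] = 10.81.
y₂ = 10.81 × 0.3643 = 3.937 ft.
V₁ = Fr₁·√(g·y₁) = 7.988×√(32.2×0.3643) = 27.36 ft/s; q = V₁·y₁ = 9.967 ft²/s.
V₂ = q/y₂ = 9.967/3.937 = 2.531 ft/s.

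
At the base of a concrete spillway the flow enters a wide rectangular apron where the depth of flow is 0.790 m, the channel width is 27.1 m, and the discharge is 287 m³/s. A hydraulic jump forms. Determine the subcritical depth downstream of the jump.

y₂ = 5.00 m

q = Q/b = 287/27.1 = 10.6 m²/s; V₁ = q/y₁ = 13.4 m/s. Fr₁ = V₁/√(g·y₁) = 4.82.
By Bélanger, y₂/y₁ = ½[√(1 + 8Fr₁²) − 1] = ½[√186.5 − 1] = 6.33.
y₂ = 6.33 × 0.790 = 5.00 m.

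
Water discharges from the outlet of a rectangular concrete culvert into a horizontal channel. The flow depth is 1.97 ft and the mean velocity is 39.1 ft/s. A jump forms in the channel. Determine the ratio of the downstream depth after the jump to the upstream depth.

y₂/y₁ = 6.46

Fr₁ = V₁/√(g·y₁) = 39.1/√(32.2×1.97) = 4.91.
By Bélanger, y₂/y₁ = ½[√(1 + 8Fr₁²) − 1] = ½[√193.8 − 1] = 6.46.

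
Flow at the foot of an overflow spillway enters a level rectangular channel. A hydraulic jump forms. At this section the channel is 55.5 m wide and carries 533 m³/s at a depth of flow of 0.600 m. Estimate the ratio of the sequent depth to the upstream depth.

y₂/y₁ = 8.84

q = Q/b = 533/55.5 = 9.60 m²/s; V₁ = q/y₁ = 16.0 m/s. Fr₁ = V₁/√(g·y₁) = 6.60.
From the momentum equation for a rectangular channel, y₂/y₁ = ½[√(1 + 8Fr₁²) − 1] = ½[√349.2 − 1] = 8.84.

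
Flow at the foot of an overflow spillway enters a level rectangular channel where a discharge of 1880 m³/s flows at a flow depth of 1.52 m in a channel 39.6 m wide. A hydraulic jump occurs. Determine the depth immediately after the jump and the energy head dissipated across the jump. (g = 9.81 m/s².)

y₂ = 16.6 m; ΔE = 34.2 m

q = Q/b = 1880/39.6 = 47.5 m²/s; V₁ = q/y₁ = 31.2 m/s. Fr₁ = V₁/√(g·y₁) = 8.09.
From the momentum equation for a rectangular channel, y₂/y₁ = ½[√(1 + 8Fr₁²) − 1] = ½[√524.4 − 1] = 10.9.
y₂ = 10.9 × 1.52 = 16.6 m.
V₂ = q/y₂ = 47.5/16.6 = 2.85 m/s. E₁ = y₁ + V₁²/2g = 51.2 m; E₂ = y₂ + V₂²/2g = 17.1 m. ΔE = E₁ − E₂ = 34.2 m.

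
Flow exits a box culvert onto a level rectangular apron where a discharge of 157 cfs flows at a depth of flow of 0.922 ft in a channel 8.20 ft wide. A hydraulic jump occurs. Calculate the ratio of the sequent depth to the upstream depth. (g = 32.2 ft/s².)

q = Q/b = 157/8.20 = 19.1 ft²/s; V₁ = q/y₁ = 20.8 ft/s. Fr₁ = V₁/√(g·y₁) = 3.81.
By Bélanger, y₂/y₁ = ½[√(1 + 8Fr₁²) − 1] = ½[√117.2 − 1] = 4.91.

y₂/y₁ = 4.91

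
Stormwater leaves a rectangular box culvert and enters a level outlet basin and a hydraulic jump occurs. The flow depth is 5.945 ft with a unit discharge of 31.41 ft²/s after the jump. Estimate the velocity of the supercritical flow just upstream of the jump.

V₂ = q/y₂ = 31.41/5.945 = 5.283 ft/s; Fr₂ = V₂/√(g·y₂) = 0.3819.
Since the conjugate-depth ratio holds either way, y₁/y₂ = ½[√(1 + 8Fr₂²) − 1] = ½[√2.1666 − 1] = 0.2360.
y₁ = 0.2360 × 5.945 = 1.403 ft.
V₁ = q/y₁ = 31.41/1.403 = 22.39 ft/s.

V₁ = 22.39 ft/s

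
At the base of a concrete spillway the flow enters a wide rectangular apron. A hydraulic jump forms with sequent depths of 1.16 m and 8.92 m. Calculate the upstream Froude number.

Fr₁ = 5.78

For a rectangular channel the momentum equation gives q² = ½·g·y₁·y₂·(y₁ + y₂) = ½×9.81×1.16×8.92×10.1 = 512.
q = √512 = 22.6 m²/s.
V₁ = q/y₁ = 19.5 m/s; Fr₁ = V₁/√(g·y₁) = 5.78.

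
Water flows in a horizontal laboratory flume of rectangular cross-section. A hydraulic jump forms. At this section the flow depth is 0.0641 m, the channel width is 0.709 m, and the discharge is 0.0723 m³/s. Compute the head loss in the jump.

q = Q/b = 0.0723/0.709 = 0.102 m²/s; V₁ = q/y₁ = 1.59 m/s. Fr₁ = V₁/√(g·y₁) = 2.01.
By Bélanger, y₂/y₁ = ½[√(1 + 8Fr₁²) − 1] = ½[√33.20 − 1] = 2.38.
y₂ = 2.38 × 0.0641 = 0.153 m.
Head loss: ΔE = (y₂ − y₁)³/(4y₁y₂) = (0.153 − 0.0641)³/(4×0.0641×0.153) = 0.000694/0.0391 = 0.0177 m.

ΔE = 0.0177 m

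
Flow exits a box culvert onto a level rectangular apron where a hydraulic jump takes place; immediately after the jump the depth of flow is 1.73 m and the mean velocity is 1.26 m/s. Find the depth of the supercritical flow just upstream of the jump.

y₁ = 0.279 m

Fr₂ = V₂/√(g·y₂) = 1.26/√(9.81×1.73) = 0.306.
Since the conjugate-depth ratio holds either way, y₁/y₂ = ½[√(1 + 8Fr₂²) − 1] = ½[√1.748 − 1] = 0.161.
y₁ = 0.161 × 1.73 = 0.279 m.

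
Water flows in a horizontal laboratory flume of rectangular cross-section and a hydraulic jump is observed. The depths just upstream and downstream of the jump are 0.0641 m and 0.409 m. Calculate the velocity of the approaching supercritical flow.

V₁ = 3.85 m/s

For a rectangular channel the momentum equation gives q² = ½·g·y₁·y₂·(y₁ + y₂) = ½×9.81×0.0641×0.409×0.473 = 0.0608.
q = √0.0608 = 0.247 m²/s.
V₁ = q/y₁ = 0.247/0.0641 = 3.85 m/s.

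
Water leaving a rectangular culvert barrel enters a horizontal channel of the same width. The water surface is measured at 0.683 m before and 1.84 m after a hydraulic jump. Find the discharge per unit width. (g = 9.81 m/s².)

q = 3.94 m²/s

For a rectangular channel the momentum equation gives q² = ½·g·y₁·y₂·(y₁ + y₂) = ½×9.81×0.683×1.84×2.52 = 15.6.
q = √15.6 = 3.94 m²/s.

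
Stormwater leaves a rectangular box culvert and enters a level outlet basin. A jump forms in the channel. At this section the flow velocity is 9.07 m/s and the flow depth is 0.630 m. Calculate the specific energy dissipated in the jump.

ΔE = 1.68 m

Fr₁ = V₁/√(g·y₁) = 9.07/√(9.81×0.630) = 3.65.
Conjugate-depth relation: y₂/y₁ = ½[√(1 + 8Fr₁²) − 1] = ½[√107.5 − 1] = 4.68.
y₂ = 4.68 × 0.630 = 2.95 m.
q = V₁·y₁ = 9.07 × 0.630 = 5.71 m²/s. V₂ = q/y₂ = 5.71/2.95 = 1.94 m/s. E₁ = y₁ + V₁²/2g = 4.82 m; E₂ = y₂ + V₂²/2g = 3.14 m. ΔE = E₁ − E₂ = 1.68 m.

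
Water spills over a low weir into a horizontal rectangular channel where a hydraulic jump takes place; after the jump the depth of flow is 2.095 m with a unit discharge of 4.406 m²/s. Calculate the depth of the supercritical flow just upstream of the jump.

V₂ = q/y₂ = 4.406/2.095 = 2.103 m/s; Fr₂ = V₂/√(g·y₂) = 0.4639.
From the momentum equation (using Fr₂), y₁/y₂ = ½[√(1 + 8Fr₂²) − 1] = ½[√2.7217 − 1] = 0.3249.
y₁ = 0.3249 × 2.095 = 0.6806 m.

y₁ = 0.6806 m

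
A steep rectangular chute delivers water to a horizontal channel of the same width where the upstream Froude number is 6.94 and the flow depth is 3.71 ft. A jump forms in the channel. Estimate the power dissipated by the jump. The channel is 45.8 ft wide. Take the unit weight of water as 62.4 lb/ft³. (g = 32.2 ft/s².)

Fr₁ = 6.94 (given).
From the momentum equation for a rectangular channel, y₂/y₁ = ½[√(1 + 8Fr₁²) − 1] = ½[√386.3 − 1] = 9.33.
y₂ = 9.33 × 3.71 = 34.6 ft.
V₁ = Fr₁·√(g·y₁) = 6.94×√(32.2×3.71) = 75.9 ft/s; q = V₁·y₁ = 281 ft²/s. V₂ = q/y₂ = 281/34.6 = 8.13 ft/s. E₁ = y₁ + V₁²/2g = 93.1 ft; E₂ = y₂ + V₂²/2g = 35.6 ft. ΔE = E₁ − E₂ = 57.4 ft.
Q = q·b = 281 × 45.8 = 12889 cfs. P = γ·Q·ΔE/550 = 62.4 × 12889 × 57.4 / 550 = 83968 hp.

P = 83968 hp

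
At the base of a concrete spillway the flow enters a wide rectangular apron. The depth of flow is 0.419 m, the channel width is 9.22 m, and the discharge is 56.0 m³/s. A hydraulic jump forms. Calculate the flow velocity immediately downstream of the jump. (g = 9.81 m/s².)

q = Q/b = 56.0/9.22 = 6.07 m²/s; V₁ = q/y₁ = 14.5 m/s. Fr₁ = V₁/√(g·y₁) = 7.15.
Bélanger equation: y₂/y₁ = ½[√(1 + 8Fr₁²) − 1] = ½[√410.0 − 1] = 9.62.
y₂ = 9.62 × 0.419 = 4.03 m.
V₂ = q/y₂ = 6.07/4.03 = 1.51 m/s.

V₂ = 1.51 m/s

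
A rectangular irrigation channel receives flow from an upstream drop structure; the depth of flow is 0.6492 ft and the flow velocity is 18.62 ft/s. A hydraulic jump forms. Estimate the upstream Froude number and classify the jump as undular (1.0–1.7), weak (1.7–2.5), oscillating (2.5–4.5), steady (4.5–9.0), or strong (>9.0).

Fr₁ = 4.073; oscillating jump

Fr₁ = V₁/√(g·y₁) = 18.62/√(32.2×0.6492) = 4.073.
Fr₁ = 4.073 lies in the oscillating range.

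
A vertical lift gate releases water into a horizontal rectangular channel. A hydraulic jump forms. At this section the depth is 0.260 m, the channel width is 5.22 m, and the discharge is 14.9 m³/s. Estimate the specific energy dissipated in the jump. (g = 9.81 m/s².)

q = Q/b = 14.9/5.22 = 2.85 m²/s; V₁ = q/y₁ = 11.0 m/s. Fr₁ = V₁/√(g·y₁) = 6.87.
By Bélanger, y₂/y₁ = ½[√(1 + 8Fr₁²) − 1] = ½[√379.0 − 1] = 9.23.
y₂ = 9.23 × 0.260 = 2.40 m.
V₂ = q/y₂ = 2.85/2.40 = 1.19 m/s. E₁ = y₁ + V₁²/2g = 6.40 m; E₂ = y₂ + V₂²/2g = 2.47 m. ΔE = E₁ − E₂ = 3.93 m.

ΔE = 3.93 m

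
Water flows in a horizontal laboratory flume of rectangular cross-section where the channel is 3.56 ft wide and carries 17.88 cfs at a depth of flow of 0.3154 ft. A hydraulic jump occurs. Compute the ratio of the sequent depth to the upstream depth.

q = Q/b = 17.88/3.56 = 5.022 ft²/s; V₁ = q/y₁ = 15.92 ft/s. Fr₁ = V₁/√(g·y₁) = 4.997.
Sequent-depth ratio: y₂/y₁ = ½[√(1 + 8Fr₁²) − 1] = ½[√200.75 − 1] = 6.584.

y₂/y₁ = 6.584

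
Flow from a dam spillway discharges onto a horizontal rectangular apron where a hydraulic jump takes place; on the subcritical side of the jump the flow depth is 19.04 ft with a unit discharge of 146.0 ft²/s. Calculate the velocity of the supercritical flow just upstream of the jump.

V₂ = q/y₂ = 146.0/19.04 = 7.668 ft/s; Fr₂ = V₂/√(g·y₂) = 0.3097.
Since the conjugate-depth ratio holds either way, y₁/y₂ = ½[√(1 + 8Fr₂²) − 1] = ½[√1.7673 − 1] = 0.1647.
y₁ = 0.1647 × 19.04 = 3.136 ft.
V₁ = q/y₁ = 146.0/3.136 = 46.56 ft/s.

V₁ = 46.56 ft/s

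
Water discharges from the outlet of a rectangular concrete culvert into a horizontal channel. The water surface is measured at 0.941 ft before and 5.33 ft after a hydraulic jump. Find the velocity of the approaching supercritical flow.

For a rectangular channel the momentum equation gives q² = ½·g·y₁·y₂·(y₁ + y₂) = ½×32.2×0.941×5.33×6.27 = 506.
q = √506 = 22.5 ft²/s.
V₁ = q/y₁ = 22.5/0.941 = 23.9 ft/s.

V₁ = 23.9 ft/s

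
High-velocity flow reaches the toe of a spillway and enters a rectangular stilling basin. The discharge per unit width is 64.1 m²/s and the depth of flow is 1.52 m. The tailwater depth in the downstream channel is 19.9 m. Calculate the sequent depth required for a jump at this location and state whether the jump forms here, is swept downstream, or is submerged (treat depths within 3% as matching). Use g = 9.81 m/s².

y₂ = 22.7 m; the jump is swept downstream

V₁ = q/y₁ = 64.1/1.52 = 42.2 m/s. Fr₁ = V₁/√(g·y₁) = 42.2/√(9.81×1.52) = 10.9.
From the momentum equation for a rectangular channel, y₂/y₁ = ½[√(1 + 8Fr₁²) − 1] = ½[√955.1 − 1] = 15.0.
y₂ = 15.0 × 1.52 = 22.7 m.
Tailwater y_tw = 19.9 m: y_tw < y₂, so the jump is swept downstream.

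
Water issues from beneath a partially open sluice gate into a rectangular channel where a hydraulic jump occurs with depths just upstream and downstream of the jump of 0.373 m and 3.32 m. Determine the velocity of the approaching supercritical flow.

V₁ = 12.7 m/s

For a rectangular channel the momentum equation gives q² = ½·g·y₁·y₂·(y₁ + y₂) = ½×9.81×0.373×3.32×3.69 = 22.4.
q = √22.4 = 4.74 m²/s.
V₁ = q/y₁ = 4.74/0.373 = 12.7 m/s.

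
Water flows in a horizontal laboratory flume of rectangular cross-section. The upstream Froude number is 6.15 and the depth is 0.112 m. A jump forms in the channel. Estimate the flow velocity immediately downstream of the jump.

Fr₁ = 6.15 (given).
Bélanger equation: y₂/y₁ = ½[√(1 + 8Fr₁²) − 1] = ½[√303.6 − 1] = 8.21.
y₂ = 8.21 × 0.112 = 0.920 m.
V₁ = Fr₁·√(g·y₁) = 6.15×√(9.81×0.112) = 6.45 m/s; q = V₁·y₁ = 0.722 m²/s.
V₂ = q/y₂ = 0.722/0.920 = 0.785 m/s.

V₂ = 0.785 m/s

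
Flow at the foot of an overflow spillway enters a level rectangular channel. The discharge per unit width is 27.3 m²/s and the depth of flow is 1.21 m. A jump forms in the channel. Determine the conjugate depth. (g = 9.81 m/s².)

V₁ = q/y₁ = 27.3/1.21 = 22.6 m/s. Fr₁ = V₁/√(g·y₁) = 22.6/√(9.81×1.21) = 6.55.
Conjugate-depth relation: y₂/y₁ = ½[√(1 + 8Fr₁²) − 1] = ½[√344.1 − 1] = 8.77.
y₂ = 8.77 × 1.21 = 10.6 m.

y₂ = 10.6 m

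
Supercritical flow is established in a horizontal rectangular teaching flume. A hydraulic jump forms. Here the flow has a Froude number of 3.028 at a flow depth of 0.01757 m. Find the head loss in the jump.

Fr₁ = 3.028 (given).
By Bélanger, y₂/y₁ = ½[√(1 + 8Fr₁²) − 1] = ½[√74.350 − 1] = 3.811.
y₂ = 3.811 × 0.01757 = 0.06697 m.
Head loss: ΔE = (y₂ − y₁)³/(4y₁y₂) = (0.06697 − 0.01757)³/(4×0.01757×0.06697) = 0.0001205/0.004706 = 0.02561 m.

ΔE = 0.02561 m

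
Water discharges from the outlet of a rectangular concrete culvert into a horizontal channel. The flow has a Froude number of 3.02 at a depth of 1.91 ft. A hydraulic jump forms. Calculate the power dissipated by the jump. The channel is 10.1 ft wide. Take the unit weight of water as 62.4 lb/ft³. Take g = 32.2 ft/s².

Fr₁ = 3.02 (given).
Conjugate-depth relation: y₂/y₁ = ½[√(1 + 8Fr₁²) − 1] = ½[√73.96 − 1] = 3.80.
y₂ = 3.80 × 1.91 = 7.26 ft.
Head loss: ΔE = (y₂ − y₁)³/(4y₁y₂) = (7.26 − 1.91)³/(4×1.91×7.26) = 153/55.5 = 2.76 ft.
V₁ = Fr₁·√(g·y₁) = 3.02×√(32.2×1.91) = 23.7 ft/s; q = V₁·y₁ = 45.2 ft²/s. Q = q·b = 45.2 × 10.1 = 457 cfs. P = γ·Q·ΔE/550 = 62.4 × 457 × 2.76 / 550 = 143 hp.

P = 143 hp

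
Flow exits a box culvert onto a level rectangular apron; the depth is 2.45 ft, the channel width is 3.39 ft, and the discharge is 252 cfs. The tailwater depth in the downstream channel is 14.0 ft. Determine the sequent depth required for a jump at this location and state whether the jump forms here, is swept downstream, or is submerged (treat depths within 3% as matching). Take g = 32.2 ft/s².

q = Q/b = 252/3.39 = 74.3 ft²/s; V₁ = q/y₁ = 30.3 ft/s. Fr₁ = V₁/√(g·y₁) = 3.42.
Bélanger equation: y₂/y₁ = ½[√(1 + 8Fr₁²) − 1] = ½[√94.35 − 1] = 4.36.
y₂ = 4.36 × 2.45 = 10.7 ft.
Tailwater y_tw = 14.0 ft: y_tw > y₂, so the jump is submerged.

y₂ = 10.7 ft; the jump is submerged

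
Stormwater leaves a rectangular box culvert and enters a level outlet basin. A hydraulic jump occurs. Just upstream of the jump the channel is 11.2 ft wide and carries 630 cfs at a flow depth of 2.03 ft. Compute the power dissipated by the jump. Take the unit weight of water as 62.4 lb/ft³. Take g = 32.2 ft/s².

q = Q/b = 630/11.2 = 56.3 ft²/s; V₁ = q/y₁ = 27.7 ft/s. Fr₁ = V₁/√(g·y₁) = 3.43.
From the momentum equation for a rectangular channel, y₂/y₁ = ½[√(1 + 8Fr₁²) − 1] = ½[√94.97 − 1] = 4.37.
y₂ = 4.37 × 2.03 = 8.88 ft.
Head loss: ΔE = (y₂ − y₁)³/(4y₁y₂) = (8.88 − 2.03)³/(4×2.03×8.88) = 321/72.1 = 4.45 ft.
P = γ·Q·ΔE/550 = 62.4 × 630 × 4.45 / 550 = 318 hp.

P = 318 hp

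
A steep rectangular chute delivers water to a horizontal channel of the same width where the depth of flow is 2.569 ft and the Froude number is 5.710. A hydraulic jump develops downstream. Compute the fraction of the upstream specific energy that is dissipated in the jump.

ΔE/E₁ = 0.545 (54.5%)

Fr₁ = 5.710 (given).
By Bélanger, y₂/y₁ = ½[√(1 + 8Fr₁²) − 1] = ½[√261.83 − 1] = 7.591.
y₂ = 7.591 × 2.569 = 19.50 ft.
E₁ = y₁(1 + Fr₁²/2) = 2.569×(1 + 5.710²/2) = 44.45 ft. ΔE = (y₂ − y₁)³/(4y₁y₂) = 24.22 ft. ΔE/E₁ = 24.22/44.45 = 0.545.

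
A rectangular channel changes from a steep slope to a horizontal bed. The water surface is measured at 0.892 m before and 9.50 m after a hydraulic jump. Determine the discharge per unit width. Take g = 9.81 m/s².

q = 20.8 m²/s

For a rectangular channel the momentum equation gives q² = ½·g·y₁·y₂·(y₁ + y₂) = ½×9.81×0.892×9.50×10.4 = 432.
q = √432 = 20.8 m²/s.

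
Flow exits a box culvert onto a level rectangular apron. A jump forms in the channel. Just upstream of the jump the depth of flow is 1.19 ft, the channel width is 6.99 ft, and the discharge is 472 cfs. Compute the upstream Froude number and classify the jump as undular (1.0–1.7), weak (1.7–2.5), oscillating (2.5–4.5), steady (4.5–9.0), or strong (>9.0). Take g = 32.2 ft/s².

q = Q/b = 472/6.99 = 67.5 ft²/s; V₁ = q/y₁ = 56.7 ft/s. Fr₁ = V₁/√(g·y₁) = 9.17.
Fr₁ = 9.17 lies in the strong range.

Fr₁ = 9.17; strong jump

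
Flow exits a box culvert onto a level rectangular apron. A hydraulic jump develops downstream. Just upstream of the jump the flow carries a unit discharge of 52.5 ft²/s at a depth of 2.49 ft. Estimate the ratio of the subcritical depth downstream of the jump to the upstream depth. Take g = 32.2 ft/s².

V₁ = q/y₁ = 52.5/2.49 = 21.1 ft/s. Fr₁ = V₁/√(g·y₁) = 21.1/√(32.2×2.49) = 2.35.
From the momentum equation for a rectangular channel, y₂/y₁ = ½[√(1 + 8Fr₁²) − 1] = ½[√45.36 − 1] = 2.87.

y₂/y₁ = 2.87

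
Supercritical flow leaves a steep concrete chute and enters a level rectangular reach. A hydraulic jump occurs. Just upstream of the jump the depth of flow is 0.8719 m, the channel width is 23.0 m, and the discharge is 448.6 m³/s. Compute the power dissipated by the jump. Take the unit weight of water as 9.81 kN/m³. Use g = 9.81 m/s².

P = 75396 kW

q = Q/b = 448.6/23.0 = 19.50 m²/s; V₁ = q/y₁ = 22.37 m/s. Fr₁ = V₁/√(g·y₁) = 7.649.
Conjugate-depth relation: y₂/y₁ = ½[√(1 + 8Fr₁²) − 1] = ½[√469.04 − 1] = 10.33.
y₂ = 10.33 × 0.8719 = 9.006 m.
Head loss: ΔE = (y₂ − y₁)³/(4y₁y₂) = (9.006 − 0.8719)³/(4×0.8719×9.006) = 538.1/31.41 = 17.13 m.
P = γ·Q·ΔE = 9.81 × 448.6 × 17.13 = 75396 kW.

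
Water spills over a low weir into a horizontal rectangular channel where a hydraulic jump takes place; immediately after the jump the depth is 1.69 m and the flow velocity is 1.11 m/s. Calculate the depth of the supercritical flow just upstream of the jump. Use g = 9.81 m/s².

y₁ = 0.222 m

Fr₂ = V₂/√(g·y₂) = 1.11/√(9.81×1.69) = 0.273.
The Bélanger relation is symmetric: y₁/y₂ = ½[√(1 + 8Fr₂²) − 1] = ½[√1.595 − 1] = 0.131.
y₁ = 0.131 × 1.69 = 0.222 m.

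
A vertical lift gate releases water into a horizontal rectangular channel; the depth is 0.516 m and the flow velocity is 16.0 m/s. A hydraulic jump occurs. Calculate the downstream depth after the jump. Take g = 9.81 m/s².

Fr₁ = V₁/√(g·y₁) = 16.0/√(9.81×0.516) = 7.11.
Sequent-depth ratio: y₂/y₁ = ½[√(1 + 8Fr₁²) − 1] = ½[√405.6 − 1] = 9.57.
y₂ = 9.57 × 0.516 = 4.94 m.

y₂ = 4.94 m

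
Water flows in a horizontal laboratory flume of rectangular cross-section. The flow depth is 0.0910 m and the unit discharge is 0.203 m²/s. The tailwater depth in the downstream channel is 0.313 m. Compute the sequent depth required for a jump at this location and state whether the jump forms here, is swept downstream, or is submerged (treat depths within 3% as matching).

V₁ = q/y₁ = 0.203/0.0910 = 2.23 m/s. Fr₁ = V₁/√(g·y₁) = 2.23/√(9.81×0.0910) = 2.36.
Bélanger equation: y₂/y₁ = ½[√(1 + 8Fr₁²) − 1] = ½[√45.60 − 1] = 2.88.
y₂ = 2.88 × 0.0910 = 0.262 m.
Tailwater y_tw = 0.313 m: y_tw > y₂, so the jump is submerged.

y₂ = 0.262 m; the jump is submerged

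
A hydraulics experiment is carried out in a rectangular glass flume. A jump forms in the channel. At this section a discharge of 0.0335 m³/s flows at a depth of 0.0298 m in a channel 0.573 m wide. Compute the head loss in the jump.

ΔE = 0.0782 m

q = Q/b = 0.0335/0.573 = 0.0585 m²/s; V₁ = q/y₁ = 1.96 m/s. Fr₁ = V₁/√(g·y₁) = 3.63.
By Bélanger, y₂/y₁ = ½[√(1 + 8Fr₁²) − 1] = ½[√106.3 − 1] = 4.66.
y₂ = 4.66 × 0.0298 = 0.139 m.
V₂ = q/y₂ = 0.0585/0.139 = 0.421 m/s. E₁ = y₁ + V₁²/2g = 0.226 m; E₂ = y₂ + V₂²/2g = 0.148 m. ΔE = E₁ − E₂ = 0.0782 m.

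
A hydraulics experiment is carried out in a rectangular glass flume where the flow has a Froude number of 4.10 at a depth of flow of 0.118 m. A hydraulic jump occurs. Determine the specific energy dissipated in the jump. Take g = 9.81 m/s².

Fr₁ = 4.10 (given).
By Bélanger, y₂/y₁ = ½[√(1 + 8Fr₁²) − 1] = ½[√135.5 − 1] = 5.32.
y₂ = 5.32 × 0.118 = 0.628 m.
Head loss: ΔE = (y₂ − y₁)³/(4y₁y₂) = (0.628 − 0.118)³/(4×0.118×0.628) = 0.132/0.296 = 0.447 m.

ΔE = 0.447 m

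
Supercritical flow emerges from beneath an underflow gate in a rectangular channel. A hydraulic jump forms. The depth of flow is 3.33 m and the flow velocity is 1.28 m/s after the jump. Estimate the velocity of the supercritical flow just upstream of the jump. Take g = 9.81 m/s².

Fr₂ = V₂/√(g·y₂) = 1.28/√(9.81×3.33) = 0.224.
From the momentum equation (using Fr₂), y₁/y₂ = ½[√(1 + 8Fr₂²) − 1] = ½[√1.401 − 1] = 0.0919.
y₁ = 0.0919 × 3.33 = 0.306 m.
V₁ = q/y₁ = 4.26/0.306 = 13.9 m/s.

V₁ = 13.9 m/s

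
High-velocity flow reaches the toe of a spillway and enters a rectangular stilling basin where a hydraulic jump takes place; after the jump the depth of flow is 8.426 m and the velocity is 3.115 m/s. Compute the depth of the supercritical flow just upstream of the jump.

y₁ = 1.654 m

Fr₂ = V₂/√(g·y₂) = 3.115/√(9.81×8.426) = 0.3426.
The Bélanger relation is symmetric: y₁/y₂ = ½[√(1 + 8Fr₂²) − 1] = ½[√1.9391 − 1] = 0.1963.
y₁ = 0.1963 × 8.426 = 1.654 m.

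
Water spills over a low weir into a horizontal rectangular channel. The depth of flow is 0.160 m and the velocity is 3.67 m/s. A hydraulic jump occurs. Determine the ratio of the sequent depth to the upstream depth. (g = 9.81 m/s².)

Fr₁ = V₁/√(g·y₁) = 3.67/√(9.81×0.160) = 2.93.
By Bélanger, y₂/y₁ = ½[√(1 + 8Fr₁²) − 1] = ½[√69.65 − 1] = 3.67.

y₂/y₁ = 3.67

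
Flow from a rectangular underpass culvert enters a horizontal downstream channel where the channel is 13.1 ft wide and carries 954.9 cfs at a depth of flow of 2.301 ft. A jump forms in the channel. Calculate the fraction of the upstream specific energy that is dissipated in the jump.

ΔE/E₁ = 0.353 (35.3%)

q = Q/b = 954.9/13.1 = 72.89 ft²/s; V₁ = q/y₁ = 31.68 ft/s. Fr₁ = V₁/√(g·y₁) = 3.680.
Sequent-depth ratio: y₂/y₁ = ½[√(1 + 8Fr₁²) − 1] = ½[√109.36 − 1] = 4.729.
y₂ = 4.729 × 2.301 = 10.88 ft.
E₁ = y₁ + V₁²/2g = 17.88 ft. ΔE = (y₂ − y₁)³/(4y₁y₂) = 6.306 ft. ΔE/E₁ = 6.306/17.88 = 0.353.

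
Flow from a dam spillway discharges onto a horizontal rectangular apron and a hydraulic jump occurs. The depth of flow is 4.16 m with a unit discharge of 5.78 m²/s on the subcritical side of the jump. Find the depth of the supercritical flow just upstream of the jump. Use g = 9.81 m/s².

y₁ = 0.362 m

V₂ = q/y₂ = 5.78/4.16 = 1.39 m/s; Fr₂ = V₂/√(g·y₂) = 0.217.
Since the conjugate-depth ratio holds either way, y₁/y₂ = ½[√(1 + 8Fr₂²) − 1] = ½[√1.378 − 1] = 0.0870.
y₁ = 0.0870 × 4.16 = 0.362 m.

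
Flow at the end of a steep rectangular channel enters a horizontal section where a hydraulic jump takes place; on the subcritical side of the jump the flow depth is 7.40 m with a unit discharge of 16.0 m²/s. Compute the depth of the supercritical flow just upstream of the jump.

y₁ = 0.854 m

V₂ = q/y₂ = 16.0/7.40 = 2.16 m/s; Fr₂ = V₂/√(g·y₂) = 0.254.
The Bélanger relation is symmetric: y₁/y₂ = ½[√(1 + 8Fr₂²) − 1] = ½[√1.515 − 1] = 0.115.
y₁ = 0.115 × 7.40 = 0.854 m.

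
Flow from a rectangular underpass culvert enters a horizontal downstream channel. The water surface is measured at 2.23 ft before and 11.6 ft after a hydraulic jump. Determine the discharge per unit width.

q = 75.9 ft²/s

For a rectangular channel the momentum equation gives q² = ½·g·y₁·y₂·(y₁ + y₂) = ½×32.2×2.23×11.6×13.8 = 5760.
q = √5760 = 75.9 ft²/s.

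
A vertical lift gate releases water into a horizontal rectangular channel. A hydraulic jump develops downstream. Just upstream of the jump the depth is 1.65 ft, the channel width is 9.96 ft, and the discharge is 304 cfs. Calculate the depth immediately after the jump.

q = Q/b = 304/9.96 = 30.5 ft²/s; V₁ = q/y₁ = 18.5 ft/s. Fr₁ = V₁/√(g·y₁) = 2.54.
Sequent-depth ratio: y₂/y₁ = ½[√(1 + 8Fr₁²) − 1] = ½[√52.52 − 1] = 3.12.
y₂ = 3.12 × 1.65 = 5.15 ft.

y₂ = 5.15 ft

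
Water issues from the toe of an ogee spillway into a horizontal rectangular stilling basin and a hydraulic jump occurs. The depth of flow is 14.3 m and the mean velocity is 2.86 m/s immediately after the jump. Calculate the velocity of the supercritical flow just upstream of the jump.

Fr₂ = V₂/√(g·y₂) = 2.86/√(9.81×14.3) = 0.241.
Applying the sequent-depth relation in reverse, y₁/y₂ = ½[√(1 + 8Fr₂²) − 1] = ½[√1.466 − 1] = 0.105.
y₁ = 0.105 × 14.3 = 1.51 m.
V₁ = q/y₁ = 40.9/1.51 = 27.1 m/s.

V₁ = 27.1 m/s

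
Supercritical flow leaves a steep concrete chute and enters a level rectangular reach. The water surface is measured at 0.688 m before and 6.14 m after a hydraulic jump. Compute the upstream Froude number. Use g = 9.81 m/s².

For a rectangular channel the momentum equation gives q² = ½·g·y₁·y₂·(y₁ + y₂) = ½×9.81×0.688×6.14×6.83 = 141.
q = √141 = 11.9 m²/s.
V₁ = q/y₁ = 17.3 m/s; Fr₁ = V₁/√(g·y₁) = 6.65.

Fr₁ = 6.65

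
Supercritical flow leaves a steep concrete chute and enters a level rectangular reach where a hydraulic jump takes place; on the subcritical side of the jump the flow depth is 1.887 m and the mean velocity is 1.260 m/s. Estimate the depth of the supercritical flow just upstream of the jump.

y₁ = 0.2816 m

Fr₂ = V₂/√(g·y₂) = 1.260/√(9.81×1.887) = 0.2929.
From the momentum equation (using Fr₂), y₁/y₂ = ½[√(1 + 8Fr₂²) − 1] = ½[√1.6861 − 1] = 0.1493.
y₁ = 0.1493 × 1.887 = 0.2816 m.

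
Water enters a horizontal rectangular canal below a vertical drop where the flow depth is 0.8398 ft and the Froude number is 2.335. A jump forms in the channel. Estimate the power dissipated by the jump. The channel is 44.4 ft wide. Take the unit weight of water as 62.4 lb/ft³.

P = 23.65 hp

Fr₁ = 2.335 (given).
By Bélanger, y₂/y₁ = ½[√(1 + 8Fr₁²) − 1] = ½[√44.618 − 1] = 2.840.
y₂ = 2.840 × 0.8398 = 2.385 ft.
V₁ = Fr₁·√(g·y₁) = 2.335×√(32.2×0.8398) = 12.14 ft/s; q = V₁·y₁ = 10.20 ft²/s. V₂ = q/y₂ = 10.20/2.385 = 4.276 ft/s. E₁ = y₁ + V₁²/2g = 3.129 ft; E₂ = y₂ + V₂²/2g = 2.669 ft. ΔE = E₁ − E₂ = 0.4604 ft.
Q = q·b = 10.20 × 44.4 = 452.8 cfs. P = γ·Q·ΔE/550 = 62.4 × 452.8 × 0.4604 / 550 = 23.65 hp.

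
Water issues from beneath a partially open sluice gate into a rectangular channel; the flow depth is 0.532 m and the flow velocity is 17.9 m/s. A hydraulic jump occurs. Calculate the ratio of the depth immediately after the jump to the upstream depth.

Fr₁ = V₁/√(g·y₁) = 17.9/√(9.81×0.532) = 7.84.
Conjugate-depth relation: y₂/y₁ = ½[√(1 + 8Fr₁²) − 1] = ½[√492.2 − 1] = 10.6.

y₂/y₁ = 10.6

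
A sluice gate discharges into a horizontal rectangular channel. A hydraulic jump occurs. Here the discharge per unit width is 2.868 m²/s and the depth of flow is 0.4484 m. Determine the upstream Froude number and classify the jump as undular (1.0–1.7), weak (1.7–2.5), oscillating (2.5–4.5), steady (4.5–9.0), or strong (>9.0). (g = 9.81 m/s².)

V₁ = q/y₁ = 2.868/0.4484 = 6.396 m/s. Fr₁ = V₁/√(g·y₁) = 6.396/√(9.81×0.4484) = 3.050.
Fr₁ = 3.050 lies in the oscillating range.

Fr₁ = 3.050; oscillating jump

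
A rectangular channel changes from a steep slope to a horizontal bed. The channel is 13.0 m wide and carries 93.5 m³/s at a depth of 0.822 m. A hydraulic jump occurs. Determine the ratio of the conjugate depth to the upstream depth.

q = Q/b = 93.5/13.0 = 7.19 m²/s; V₁ = q/y₁ = 8.75 m/s. Fr₁ = V₁/√(g·y₁) = 3.08.
Sequent-depth ratio: y₂/y₁ = ½[√(1 + 8Fr₁²) − 1] = ½[√76.95 − 1] = 3.89.

y₂/y₁ = 3.89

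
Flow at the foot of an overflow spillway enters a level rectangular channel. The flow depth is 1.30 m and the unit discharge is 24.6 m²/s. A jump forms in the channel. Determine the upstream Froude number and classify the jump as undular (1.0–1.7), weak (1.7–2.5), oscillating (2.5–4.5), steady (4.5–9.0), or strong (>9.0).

V₁ = q/y₁ = 24.6/1.30 = 18.9 m/s. Fr₁ = V₁/√(g·y₁) = 18.9/√(9.81×1.30) = 5.30.
Fr₁ = 5.30 lies in the steady range.

Fr₁ = 5.30; steady jump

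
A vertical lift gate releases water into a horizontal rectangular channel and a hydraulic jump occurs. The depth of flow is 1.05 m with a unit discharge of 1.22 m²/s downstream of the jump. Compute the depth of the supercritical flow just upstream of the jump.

y₁ = 0.226 m

V₂ = q/y₂ = 1.22/1.05 = 1.16 m/s; Fr₂ = V₂/√(g·y₂) = 0.362.
Applying the sequent-depth relation in reverse, y₁/y₂ = ½[√(1 + 8Fr₂²) − 1] = ½[√2.049 − 1] = 0.216.
y₁ = 0.216 × 1.05 = 0.226 m.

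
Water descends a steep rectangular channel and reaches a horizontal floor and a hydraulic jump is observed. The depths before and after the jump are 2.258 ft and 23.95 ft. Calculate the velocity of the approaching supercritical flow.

V₁ = 66.90 ft/s

For a rectangular channel the momentum equation gives q² = ½·g·y₁·y₂·(y₁ + y₂) = ½×32.2×2.258×23.95×26.21 = 22819.
q = √22819 = 151.1 ft²/s.
V₁ = q/y₁ = 151.1/2.258 = 66.90 ft/s.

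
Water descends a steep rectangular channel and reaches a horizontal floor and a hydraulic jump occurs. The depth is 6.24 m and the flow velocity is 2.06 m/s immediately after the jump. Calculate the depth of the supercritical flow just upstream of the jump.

y₁ = 0.770 m

Fr₂ = V₂/√(g·y₂) = 2.06/√(9.81×6.24) = 0.263.
From the momentum equation (using Fr₂), y₁/y₂ = ½[√(1 + 8Fr₂²) − 1] = ½[√1.555 − 1] = 0.123.
y₁ = 0.123 × 6.24 = 0.770 m.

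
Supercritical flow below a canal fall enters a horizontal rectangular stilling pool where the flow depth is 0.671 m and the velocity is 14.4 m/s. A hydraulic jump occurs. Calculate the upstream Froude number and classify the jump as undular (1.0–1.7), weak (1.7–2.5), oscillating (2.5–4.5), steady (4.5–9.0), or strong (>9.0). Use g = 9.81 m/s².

Fr₁ = 5.61; steady jump

Fr₁ = V₁/√(g·y₁) = 14.4/√(9.81×0.671) = 5.61.
Fr₁ = 5.61 lies in the steady range.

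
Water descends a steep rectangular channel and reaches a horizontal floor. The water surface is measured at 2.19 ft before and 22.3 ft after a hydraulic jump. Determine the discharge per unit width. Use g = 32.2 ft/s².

q = 139 ft²/s

For a rectangular channel the momentum equation gives q² = ½·g·y₁·y₂·(y₁ + y₂) = ½×32.2×2.19×22.3×24.5 = 19256.
q = √19256 = 139 ft²/s.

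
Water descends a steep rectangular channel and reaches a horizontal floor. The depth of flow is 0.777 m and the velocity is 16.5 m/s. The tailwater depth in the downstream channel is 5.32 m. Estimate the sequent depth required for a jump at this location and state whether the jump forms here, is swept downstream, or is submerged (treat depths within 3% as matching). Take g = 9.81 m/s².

y₂ = 6.19 m; the jump is swept downstream

Fr₁ = V₁/√(g·y₁) = 16.5/√(9.81×0.777) = 5.98.
Bélanger equation: y₂/y₁ = ½[√(1 + 8Fr₁²) − 1] = ½[√286.7 − 1] = 7.97.
y₂ = 7.97 × 0.777 = 6.19 m.
Tailwater y_tw = 5.32 m: y_tw < y₂, so the jump is swept downstream.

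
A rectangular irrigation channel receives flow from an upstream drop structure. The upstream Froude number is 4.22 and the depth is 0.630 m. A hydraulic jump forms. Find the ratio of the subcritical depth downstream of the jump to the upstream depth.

Fr₁ = 4.22 (given).
By Bélanger, y₂/y₁ = ½[√(1 + 8Fr₁²) − 1] = ½[√143.5 − 1] = 5.49.

y₂/y₁ = 5.49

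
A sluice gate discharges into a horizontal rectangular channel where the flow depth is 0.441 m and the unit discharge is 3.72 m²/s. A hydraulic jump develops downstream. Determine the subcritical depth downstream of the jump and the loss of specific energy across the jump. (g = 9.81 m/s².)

V₁ = q/y₁ = 3.72/0.441 = 8.44 m/s. Fr₁ = V₁/√(g·y₁) = 8.44/√(9.81×0.441) = 4.06.
Sequent-depth ratio: y₂/y₁ = ½[√(1 + 8Fr₁²) − 1] = ½[√132.6 − 1] = 5.26.
y₂ = 5.26 × 0.441 = 2.32 m.
Head loss: ΔE = (y₂ − y₁)³/(4y₁y₂) = (2.32 − 0.441)³/(4×0.441×2.32) = 6.62/4.09 = 1.62 m.

y₂ = 2.32 m; ΔE = 1.62 m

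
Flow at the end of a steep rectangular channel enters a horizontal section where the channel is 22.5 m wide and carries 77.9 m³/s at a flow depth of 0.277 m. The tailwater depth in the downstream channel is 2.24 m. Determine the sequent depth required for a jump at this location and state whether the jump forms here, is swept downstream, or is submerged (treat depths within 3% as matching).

q = Q/b = 77.9/22.5 = 3.46 m²/s; V₁ = q/y₁ = 12.5 m/s. Fr₁ = V₁/√(g·y₁) = 7.58.
Conjugate-depth relation: y₂/y₁ = ½[√(1 + 8Fr₁²) − 1] = ½[√460.9 − 1] = 10.2.
y₂ = 10.2 × 0.277 = 2.83 m.
Tailwater y_tw = 2.24 m: y_tw < y₂, so the jump is swept downstream.

y₂ = 2.83 m; the jump is swept downstream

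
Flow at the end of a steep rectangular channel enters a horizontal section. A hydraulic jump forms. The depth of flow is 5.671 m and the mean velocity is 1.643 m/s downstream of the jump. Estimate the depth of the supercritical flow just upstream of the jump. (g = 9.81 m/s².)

y₁ = 0.5053 m

Fr₂ = V₂/√(g·y₂) = 1.643/√(9.81×5.671) = 0.2203.
The Bélanger relation is symmetric: y₁/y₂ = ½[√(1 + 8Fr₂²) − 1] = ½[√1.3882 − 1] = 0.08911.
y₁ = 0.08911 × 5.671 = 0.5053 m.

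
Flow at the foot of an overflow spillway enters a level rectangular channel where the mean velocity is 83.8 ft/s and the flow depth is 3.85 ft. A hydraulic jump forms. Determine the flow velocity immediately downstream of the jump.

V₂ = 8.25 ft/s

Fr₁ = V₁/√(g·y₁) = 83.8/√(32.2×3.85) = 7.53.
By Bélanger, y₂/y₁ = ½[√(1 + 8Fr₁²) − 1] = ½[√454.2 − 1] = 10.2.
y₂ = 10.2 × 3.85 = 39.1 ft.
q = V₁·y₁ = 83.8 × 3.85 = 323 ft²/s.
V₂ = q/y₂ = 323/39.1 = 8.25 ft/s.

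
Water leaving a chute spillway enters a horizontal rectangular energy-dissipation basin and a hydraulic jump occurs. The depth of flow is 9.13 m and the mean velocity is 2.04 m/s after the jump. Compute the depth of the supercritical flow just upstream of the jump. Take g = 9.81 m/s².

Fr₂ = V₂/√(g·y₂) = 2.04/√(9.81×9.13) = 0.216.
From the momentum equation (using Fr₂), y₁/y₂ = ½[√(1 + 8Fr₂²) − 1] = ½[√1.372 − 1] = 0.0856.
y₁ = 0.0856 × 9.13 = 0.782 m.

y₁ = 0.782 m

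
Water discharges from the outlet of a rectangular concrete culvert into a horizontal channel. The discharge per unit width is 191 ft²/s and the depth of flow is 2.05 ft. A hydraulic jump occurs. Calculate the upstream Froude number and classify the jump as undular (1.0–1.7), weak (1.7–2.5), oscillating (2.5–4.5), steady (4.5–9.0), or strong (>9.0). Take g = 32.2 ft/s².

Fr₁ = 11.5; strong jump

V₁ = q/y₁ = 191/2.05 = 93.2 ft/s. Fr₁ = V₁/√(g·y₁) = 93.2/√(32.2×2.05) = 11.5.
Fr₁ = 11.5 lies in the strong range.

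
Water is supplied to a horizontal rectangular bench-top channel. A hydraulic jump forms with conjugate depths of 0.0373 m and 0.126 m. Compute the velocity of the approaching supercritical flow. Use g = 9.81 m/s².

V₁ = 1.64 m/s

For a rectangular channel the momentum equation gives q² = ½·g·y₁·y₂·(y₁ + y₂) = ½×9.81×0.0373×0.126×0.163 = 0.00376.
q = √0.00376 = 0.0614 m²/s.
V₁ = q/y₁ = 0.0614/0.0373 = 1.64 m/s.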